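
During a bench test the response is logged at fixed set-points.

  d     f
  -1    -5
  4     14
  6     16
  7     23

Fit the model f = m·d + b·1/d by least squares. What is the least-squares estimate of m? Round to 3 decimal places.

m = 3.036

The normal system MᵀM·[m, b]ᵀ = Mᵀf is [[102, 4]; [4, 7837/7056]]·[m, b]ᵀ = [318, 607/42]ᵀ.
Determinant 102·(7837/7056) − 4² = 114413/1176.
m = (318·(7837/7056) − 4·(607/42))/(114413/1176) = 347377/114413; b = (102·(607/42) − 4·318)/(114413/1176) = 237720/114413.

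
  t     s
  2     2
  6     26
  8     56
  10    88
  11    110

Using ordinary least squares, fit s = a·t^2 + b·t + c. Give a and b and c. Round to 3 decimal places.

XᵀX·[a, b, c]ᵀ = Xᵀs reads: 30049·a + 3067·b + 325·c = 26638;  3067·a + 325·b + 37·c = 2698;  325·a + 37·b + 5·c = 282.
(Σt^2·t^2 = 30049, Σt^2·t = 3067, Σt^2 = 325, Σt·t = 325, Σt = 37, Σ1 = 5, Σt^2·s = 26638, Σt·s = 2698, Σs = 282.)
Row-reducing yields a = 8648/7777, b = -18978/7777, c = 220/101.

a = 1.112, b = -2.440, c = 2.178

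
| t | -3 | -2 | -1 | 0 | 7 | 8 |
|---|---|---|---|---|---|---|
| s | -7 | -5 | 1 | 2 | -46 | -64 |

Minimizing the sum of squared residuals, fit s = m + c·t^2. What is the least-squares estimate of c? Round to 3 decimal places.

c = -1.002

Normal-equation sums: Σ1 = 6, Σt^2 = 127, Σt^2·t^2 = 6595.
Moment sums: Σs = -119, Σt^2·s = -6432.
Determinant 6·6595 − 127² = 23441.
m = ((-119)·6595 − 127·(-6432))/23441 = 32059/23441; c = (6·(-6432) − 127·(-119))/23441 = -23479/23441.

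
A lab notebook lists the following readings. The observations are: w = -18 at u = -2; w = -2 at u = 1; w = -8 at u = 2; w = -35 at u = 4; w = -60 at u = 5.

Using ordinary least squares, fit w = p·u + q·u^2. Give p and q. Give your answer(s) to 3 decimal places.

Entries of XᵀX: Σu·u = 50, Σu·u^2 = 190, Σu^2·u^2 = 914.
Moment sums: Σu·w = -422, Σu^2·w = -2166.
So XᵀX·[p, q]ᵀ = Xᵀw: [[50, 190]; [190, 914]]·[p, q]ᵀ = [-422, -2166]ᵀ.
Eliminating q: 914·(row 1) − 190·(row 2) gives 9600·p = 914·(-422) − 190·(-2166) = 25832, so p = 3229/1200.
Then q = ((-2166) − 190·(3229/1200))/914 = -703/240.

p = 2.691, q = -2.929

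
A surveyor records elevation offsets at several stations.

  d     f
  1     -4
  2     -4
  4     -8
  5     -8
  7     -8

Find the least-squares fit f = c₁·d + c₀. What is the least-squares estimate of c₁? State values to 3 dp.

Normal-equation sums: Σd·d = 95, Σd = 19, Σ1 = 5.
Right-hand side: Σd·f = -140, Σf = -32.
Normal equations: [[95, 19]; [19, 5]]·[c₁, c₀]ᵀ = [-140, -32]ᵀ.
det = 95·5 − 19² = 114.
c₁ = ((-140)·5 − 19·(-32))/114 = -46/57; c₀ = (95·(-32) − 19·(-140))/114 = -10/3.

c₁ = -0.807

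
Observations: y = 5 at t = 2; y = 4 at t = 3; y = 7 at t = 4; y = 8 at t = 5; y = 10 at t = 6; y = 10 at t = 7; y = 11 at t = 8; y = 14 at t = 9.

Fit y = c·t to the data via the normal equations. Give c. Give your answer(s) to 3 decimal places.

Entries of AᵀA: Σt·t = 284.
Moment sums: Σt·y = 434.
So AᵀA·[c]ᵀ = Aᵀy: [[284]]·[c]ᵀ = [434]ᵀ.
c = 434/284 = 1.52817.

c = 1.528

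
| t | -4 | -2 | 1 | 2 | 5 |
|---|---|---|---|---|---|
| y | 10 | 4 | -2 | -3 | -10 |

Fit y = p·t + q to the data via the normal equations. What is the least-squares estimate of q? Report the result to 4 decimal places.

q = 0.6585

Compute the Gram sums: Σt·t = 50, Σt = 2, Σ1 = 5.
For Xᵀy: Σt·y = -106, Σy = -1.
Eliminating q: 5·(row 1) − 2·(row 2) gives 246·p = 5·(-106) − 2·(-1) = -528, so p = -88/41.
Then q = ((-1) − 2·(-88/41))/5 = 27/41.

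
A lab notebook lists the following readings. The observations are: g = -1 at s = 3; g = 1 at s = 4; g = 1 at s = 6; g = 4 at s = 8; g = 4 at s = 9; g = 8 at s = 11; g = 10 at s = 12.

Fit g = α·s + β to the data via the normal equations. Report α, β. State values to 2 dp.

Normal-equation sums: Σs·s = 471, Σs = 53, Σ1 = 7.
Moment sums: Σs·g = 283, Σg = 27.
AᵀA·[α, β]ᵀ = Aᵀg becomes [[471, 53]; [53, 7]]·[α, β]ᵀ = [283, 27]ᵀ.
Eliminating β: 7·(row 1) − 53·(row 2) gives 488·α = 7·283 − 53·27 = 550, so α = 275/244.
Then β = (27 − 53·(275/244))/7 = -1141/244.

α = 1.13, β = -4.68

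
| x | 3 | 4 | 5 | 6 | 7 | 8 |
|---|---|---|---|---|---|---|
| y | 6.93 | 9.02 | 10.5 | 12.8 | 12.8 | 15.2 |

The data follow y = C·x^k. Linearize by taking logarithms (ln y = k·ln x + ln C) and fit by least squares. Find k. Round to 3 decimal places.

k = 0.771

Let Y = ln y. Fitting Y = k·ln x + ln C by least squares:
XᵀX = [[17.0401, 9.9115]; [9.9115, 6]], rhs = [24.1480, 14.3069]ᵀ  (here Σln x = 9.9115, Σ(ln x)² = 17.0401, Σln y = 14.3069, Σln x·ln y = 24.1480).
Solving (det = 4.0036): k = 0.77082, ln C = 1.11116.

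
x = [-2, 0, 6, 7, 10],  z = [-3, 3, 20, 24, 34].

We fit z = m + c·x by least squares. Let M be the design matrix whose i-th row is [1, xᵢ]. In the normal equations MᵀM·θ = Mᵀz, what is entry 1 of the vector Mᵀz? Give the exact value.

Entry 1 ↔ basis 1, so (Mᵀz)_{1} = Σᵢ zᵢ = (1)·(-3) + (1)·(3) + (1)·(20) + (1)·(24) + (1)·(34) = 78.

78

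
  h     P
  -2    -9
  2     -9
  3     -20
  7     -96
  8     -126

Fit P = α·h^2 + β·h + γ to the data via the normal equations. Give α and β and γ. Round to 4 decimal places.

α = -1.9208, β = -0.1347, γ = -1.5739

Normal-equation sums: Σh^2·h^2 = 6610, Σh^2·h = 882, Σh^2 = 130, Σh·h = 130, Σh = 18, Σ1 = 5.
Moment sums: Σh^2·P = -13020, Σh·P = -1740, ΣP = -260.
Solving the 3×3 system (Gaussian elimination) gives α = -2353/1225, β = -33/245, γ = -1928/1225.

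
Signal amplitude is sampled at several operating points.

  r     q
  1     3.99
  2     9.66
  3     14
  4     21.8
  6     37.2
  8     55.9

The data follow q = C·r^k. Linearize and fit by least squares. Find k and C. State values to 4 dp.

k = 1.2588, C = 3.8825

Linearized form: ln q = k·ln r + ln C. From the 6 transformed points,
AᵀA = [[11.1437, 7.0493]; [7.0493, 6]], rhs = [23.5901, 17.0126]ᵀ  (here Σln r = 7.0493, Σ(ln r)² = 11.1437, Σln q = 17.0126, Σln r·ln q = 23.5901).
Δ = 11.1437·6 − (7.0493)² = 17.1702; k = (23.5901·6 − 7.0493·17.0126)/17.1702 = 1.25883, ln C = (11.1437·17.0126 − 7.0493·23.5901)/17.1702 = 1.35647, so C = exp(1.35647) = 3.88245.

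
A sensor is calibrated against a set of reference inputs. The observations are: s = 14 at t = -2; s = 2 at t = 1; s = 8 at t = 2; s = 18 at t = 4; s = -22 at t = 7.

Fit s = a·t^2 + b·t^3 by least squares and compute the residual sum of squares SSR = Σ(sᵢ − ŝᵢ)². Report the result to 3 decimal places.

SSR = 6.276

Compute the Gram sums: Σt^2·t^2 = 2690, Σt^2·t^3 = 17832, Σt^3·t^3 = 121874.
Right-hand side: Σt^2·s = -700, Σt^3·s = -6440.
Normal equations: [[2690, 17832]; [17832, 121874]]·[a, b]ᵀ = [-700, -6440]ᵀ.
Δ = 2690·121874 − 17832² = 9860836.
a = ((-700)·121874 − 17832·(-6440))/9860836 = 7381570/2465209; b = (2690·(-6440) − 17832·(-700))/9860836 = -1210300/2465209.
Residuals: -4695754/2465209, -1240852/2465209, -122208/2465209, 3727842/2465209, -798628/2465209; SSR = 15471048/2465209.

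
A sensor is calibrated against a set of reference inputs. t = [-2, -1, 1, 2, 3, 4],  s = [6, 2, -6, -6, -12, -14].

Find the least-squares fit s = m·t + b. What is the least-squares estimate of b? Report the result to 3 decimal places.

From the data, Σt·t = 35, Σt = 7, Σ1 = 6.
For Mᵀs: Σt·s = -124, Σs = -30.
Eliminating b: 6·(row 1) − 7·(row 2) gives 161·m = 6·(-124) − 7·(-30) = -534, so m = -534/161.
Then b = ((-30) − 7·(-534/161))/6 = -26/23.

b = -1.130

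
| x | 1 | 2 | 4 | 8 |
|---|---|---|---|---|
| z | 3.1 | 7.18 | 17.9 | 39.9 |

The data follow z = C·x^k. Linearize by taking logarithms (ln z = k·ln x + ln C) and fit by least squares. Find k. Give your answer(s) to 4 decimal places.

Let Y = ln z. Fitting Y = k·ln x + ln C by least squares:
Σln x = 4.1589, Σ(ln x)² = 6.7263, Σln z = 9.6739, Σln x·ln z = 13.0312.
Equations: 6.7263·k + 4.1589·ln C = 13.0312;  4.1589·k + 4·ln C = 9.6739.
Solving (det = 9.6091): k = 1.23760, ln C = 1.13171.

k = 1.2376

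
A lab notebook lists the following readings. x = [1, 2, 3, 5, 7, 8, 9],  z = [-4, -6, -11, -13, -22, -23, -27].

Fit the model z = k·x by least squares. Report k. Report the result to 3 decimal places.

k = -2.983

Sums needed: Σx·x = 233.
And Σx·z = -695.
Normal equations: [[233]]·[k]ᵀ = [-695]ᵀ.
Hence k = -695 / 233 ≈ -2.98283.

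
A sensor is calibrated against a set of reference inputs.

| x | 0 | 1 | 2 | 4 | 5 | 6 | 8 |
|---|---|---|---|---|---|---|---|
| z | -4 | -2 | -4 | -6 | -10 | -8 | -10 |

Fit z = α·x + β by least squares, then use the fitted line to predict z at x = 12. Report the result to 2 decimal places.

Entries of MᵀM: Σx·x = 146, Σx = 26, Σ1 = 7.
Right-hand side: Σx·z = -212, Σz = -44.
Δ = 146·7 − 26² = 346.
α = ((-212)·7 − 26·(-44))/346 = -170/173; β = (146·(-44) − 26·(-212))/346 = -456/173.
At x = 12: ẑ = (-170/173)·(12) + (-456/173)·(1) = -2496/173.

ẑ = -14.43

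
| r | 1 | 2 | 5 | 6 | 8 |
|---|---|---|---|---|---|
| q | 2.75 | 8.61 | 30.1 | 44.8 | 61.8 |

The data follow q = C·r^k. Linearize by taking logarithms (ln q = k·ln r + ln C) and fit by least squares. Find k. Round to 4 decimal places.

Let Y = ln q. Fitting Y = k·ln r + ln C by least squares:
Σln r = 6.1738, Σ(ln r)² = 10.6052, Σln q = 14.4952, Σln r·ln q = 22.3597.
Equations: 10.6052·k + 6.1738·ln C = 22.3597;  6.1738·k + 5·ln C = 14.4952.
Slope k = (n·Σln r·ln q − Σln r·Σln q)/(n·Σ(ln r)² − (Σln r)²) = (5·22.3597 − 6.1738·14.4952)/14.9105 = 1.49617; ln C = (Σln q − k·Σln r)/n = 1.05163.

k = 1.4962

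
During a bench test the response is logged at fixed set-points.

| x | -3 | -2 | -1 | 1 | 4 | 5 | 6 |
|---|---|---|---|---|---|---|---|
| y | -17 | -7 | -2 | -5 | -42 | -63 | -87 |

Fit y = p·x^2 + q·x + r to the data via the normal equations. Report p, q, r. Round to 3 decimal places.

p = -2.150, q = -1.434, r = -1.547

MᵀM·[p, q, r]ᵀ = Mᵀy reads: 2276·p + 370·q + 92·r = -5567;  370·p + 92·q + 10·r = -943;  92·p + 10·q + 7·r = -223.
Solving the 3×3 system (Gaussian elimination) gives p = -65211/30326, q = -43479/30326, r = -23464/15163.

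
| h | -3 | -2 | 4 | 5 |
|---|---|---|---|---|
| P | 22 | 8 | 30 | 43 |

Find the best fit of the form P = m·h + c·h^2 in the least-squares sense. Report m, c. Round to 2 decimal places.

m = -0.94, c = 1.97

With design matrix X, XᵀX = [[54, 154]; [154, 978]] and XᵀP = [253, 1785]ᵀ.
Eliminating c: 978·(row 1) − 154·(row 2) gives 29096·m = 978·253 − 154·1785 = -27456, so m = -3432/3637.
Then c = (1785 − 154·(-3432/3637))/978 = 14357/7274.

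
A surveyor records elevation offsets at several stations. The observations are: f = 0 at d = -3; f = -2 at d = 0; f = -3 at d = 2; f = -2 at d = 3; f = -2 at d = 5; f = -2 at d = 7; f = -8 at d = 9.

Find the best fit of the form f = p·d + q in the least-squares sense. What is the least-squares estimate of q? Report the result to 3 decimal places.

q = -1.238

Compute the Gram sums: Σd·d = 177, Σd = 23, Σ1 = 7.
And Σd·f = -108, Σf = -19.
So XᵀX·[p, q]ᵀ = Xᵀf: [[177, 23]; [23, 7]]·[p, q]ᵀ = [-108, -19]ᵀ.
Determinant 177·7 − 23² = 710.
p = ((-108)·7 − 23·(-19))/710 = -319/710; q = (177·(-19) − 23·(-108))/710 = -879/710.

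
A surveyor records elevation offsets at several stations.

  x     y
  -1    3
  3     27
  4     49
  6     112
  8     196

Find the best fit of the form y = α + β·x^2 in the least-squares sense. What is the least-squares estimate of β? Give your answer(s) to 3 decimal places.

β = 3.074

Sums needed: Σ1 = 5, Σx^2 = 126, Σx^2·x^2 = 5730.
And Σy = 387, Σx^2·y = 17606.
So AᵀA·[α, β]ᵀ = Aᵀy: [[5, 126]; [126, 5730]]·[α, β]ᵀ = [387, 17606]ᵀ.
Δ = 5·5730 − 126² = 12774.
α = (387·5730 − 126·17606)/12774 = -141/2129; β = (5·17606 − 126·387)/12774 = 19634/6387.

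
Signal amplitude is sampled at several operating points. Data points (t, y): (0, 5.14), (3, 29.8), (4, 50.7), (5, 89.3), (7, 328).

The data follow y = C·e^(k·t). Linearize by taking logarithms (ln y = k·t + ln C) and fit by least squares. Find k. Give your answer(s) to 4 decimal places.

Taking logs, ln y = k·t + ln C, so regress ln y on t.
Over the data: Σt = 19.0000, Σ(t)² = 99.0000, Σln y = 19.2425, Σt·ln y = 88.8983.
Normal system: [[99.0000, 19.0000]; [19.0000, 5]]·[k, ln C]ᵀ = [88.8983, 19.2425]ᵀ.
Δ = 99.0000·5 − (19.0000)² = 134.0000; k = (88.8983·5 − 19.0000·19.2425)/134.0000 = 0.58869, ln C = (99.0000·19.2425 − 19.0000·88.8983)/134.0000 = 1.61149.

k = 0.5887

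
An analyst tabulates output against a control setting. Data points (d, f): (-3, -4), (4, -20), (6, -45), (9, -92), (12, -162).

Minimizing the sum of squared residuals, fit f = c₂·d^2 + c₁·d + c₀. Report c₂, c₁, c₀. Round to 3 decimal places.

The normal system XᵀX·[c₂, c₁, c₀]ᵀ = Xᵀf is [[28930, 2710, 286]; [2710, 286, 28]; [286, 28, 5]]·[c₂, c₁, c₀]ᵀ = [-32756, -3110, -323]ᵀ.
Inverting the 3×3 Gram matrix, [c₂, c₁, c₀]ᵀ = [-617/606, -13769/10302, 1928/1717]ᵀ.

c₂ = -1.018, c₁ = -1.337, c₀ = 1.123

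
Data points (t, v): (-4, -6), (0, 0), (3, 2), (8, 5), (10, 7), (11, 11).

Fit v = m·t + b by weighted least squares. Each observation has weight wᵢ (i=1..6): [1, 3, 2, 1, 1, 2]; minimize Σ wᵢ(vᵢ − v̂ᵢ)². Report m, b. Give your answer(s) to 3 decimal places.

m = 0.962, b = -0.841

From the data, Σwᵢ·t·t = 440, Σwᵢ·t = 42, Σwᵢ·1 = 10.
For XᵀWv: Σwᵢ·t·v = 388, Σwᵢ·v = 32.
Determinant 440·10 − 42² = 2636.
m = (388·10 − 42·32)/2636 = 634/659; b = (440·32 − 42·388)/2636 = -554/659.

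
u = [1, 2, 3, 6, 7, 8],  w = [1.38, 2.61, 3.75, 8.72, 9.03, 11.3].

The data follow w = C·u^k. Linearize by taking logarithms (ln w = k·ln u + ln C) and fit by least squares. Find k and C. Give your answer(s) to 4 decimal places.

k = 1.0146, C = 1.3218

Taking logs, ln w = k·ln u + ln C, so regress ln w on ln u.
Σln u = 7.6089, Σ(ln u)² = 13.0084, Σln w = 9.3942, Σln u·ln w = 15.3216.
Equations: 13.0084·k + 7.6089·ln C = 15.3216;  7.6089·k + 6·ln C = 9.3942.
Solving (det = 20.1558): k = 1.01464, ln C = 0.27898, so C = exp(0.27898) = 1.32178.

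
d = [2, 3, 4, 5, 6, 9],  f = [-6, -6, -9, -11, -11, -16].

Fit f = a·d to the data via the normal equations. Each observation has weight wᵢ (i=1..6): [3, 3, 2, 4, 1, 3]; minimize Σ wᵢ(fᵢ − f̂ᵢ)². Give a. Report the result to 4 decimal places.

Entries of XᵀWX: Σwᵢ·d·d = 450.
Right-hand side: Σwᵢ·d·f = -880.
So XᵀWX·[a]ᵀ = XᵀWf: [[450]]·[a]ᵀ = [-880]ᵀ.
a = (-880)/450 = -1.95556.

a = -1.9556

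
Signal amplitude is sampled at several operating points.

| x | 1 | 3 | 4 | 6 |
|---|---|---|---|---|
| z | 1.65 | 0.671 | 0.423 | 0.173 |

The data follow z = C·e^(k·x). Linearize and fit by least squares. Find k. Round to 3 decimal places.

k = -0.451

Taking logs, ln z = k·x + ln C, so regress ln z on x.
Σx = 14.0000, Σ(x)² = 62.0000, Σln z = -2.5131, Σx·ln z = -14.6645.
Equations: 62.0000·k + 14.0000·ln C = -14.6645;  14.0000·k + 4·ln C = -2.5131.
Δ = 62.0000·4 − (14.0000)² = 52.0000; k = (-14.6645·4 − 14.0000·-2.5131)/52.0000 = -0.45145, ln C = (62.0000·-2.5131 − 14.0000·-14.6645)/52.0000 = 0.95180.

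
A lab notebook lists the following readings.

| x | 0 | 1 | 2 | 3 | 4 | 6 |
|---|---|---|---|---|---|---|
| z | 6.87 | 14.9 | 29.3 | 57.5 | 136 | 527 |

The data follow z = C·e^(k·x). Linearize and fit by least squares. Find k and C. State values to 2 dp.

k = 0.72, C = 6.97

Linearized form: ln z = k·x + ln C. From the 6 transformed points,
Σx = 16.0000, Σ(x)² = 66.0000, Σln z = 23.2378, Σx·ln z = 78.8657.
Equations: 66.0000·k + 16.0000·ln C = 78.8657;  16.0000·k + 6·ln C = 23.2378.
Slope k = (n·Σx·ln z − Σx·Σln z)/(n·Σ(x)² − (Σx)²) = (6·78.8657 − 16.0000·23.2378)/140.0000 = 0.72422; ln C = (Σln z − k·Σx)/n = 1.94172, so C = exp(1.94172) = 6.97070.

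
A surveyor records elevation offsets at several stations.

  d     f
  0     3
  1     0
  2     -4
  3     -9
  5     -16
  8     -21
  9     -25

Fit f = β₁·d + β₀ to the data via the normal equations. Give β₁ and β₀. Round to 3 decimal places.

The normal equations are: 184·β₁ + 28·β₀ = -508;  28·β₁ + 7·β₀ = -72.
(Σd·d = 184, Σd = 28, Σ1 = 7, Σd·f = -508, Σf = -72.)
Eliminating β₀: 7·(row 1) − 28·(row 2) gives 504·β₁ = 7·(-508) − 28·(-72) = -1540, so β₁ = -55/18.
Then β₀ = ((-72) − 28·(-55/18))/7 = 122/63.

β₁ = -3.056, β₀ = 1.937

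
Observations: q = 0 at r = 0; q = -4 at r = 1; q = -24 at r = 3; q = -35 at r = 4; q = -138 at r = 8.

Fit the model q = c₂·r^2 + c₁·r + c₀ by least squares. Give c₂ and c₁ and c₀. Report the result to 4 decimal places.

Compute the Gram sums: Σr^2·r^2 = 4434, Σr^2·r = 604, Σr^2 = 90, Σr·r = 90, Σr = 16, Σ1 = 5.
Right-hand side: Σr^2·q = -9612, Σr·q = -1320, Σq = -201.
Row-reducing yields c₂ = -23373/11659, c₁ = -13014/11659, c₀ = -6333/11659.

c₂ = -2.0047, c₁ = -1.1162, c₀ = -0.5432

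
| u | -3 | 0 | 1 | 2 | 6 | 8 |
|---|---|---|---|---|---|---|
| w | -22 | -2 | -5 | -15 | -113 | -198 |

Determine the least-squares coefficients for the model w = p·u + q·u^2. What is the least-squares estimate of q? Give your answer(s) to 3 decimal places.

Entries of XᵀX: Σu·u = 114, Σu·u^2 = 710, Σu^2·u^2 = 5490.
For Xᵀw: Σu·w = -2231, Σu^2·w = -17003.
Eliminating q: 5490·(row 1) − 710·(row 2) gives 121760·p = 5490·(-2231) − 710·(-17003) = -176060, so p = -8803/6088.
Then q = ((-17003) − 710·(-8803/6088))/5490 = -88583/30440.

q = -2.910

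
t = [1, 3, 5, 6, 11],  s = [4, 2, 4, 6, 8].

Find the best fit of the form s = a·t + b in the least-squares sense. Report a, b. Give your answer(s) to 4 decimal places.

a = 0.5141, b = 2.1268

MᵀM·[a, b]ᵀ = Mᵀs reads: 192·a + 26·b = 154;  26·a + 5·b = 24.
Δ = 192·5 − 26² = 284.
a = (154·5 − 26·24)/284 = 73/142; b = (192·24 − 26·154)/284 = 151/71.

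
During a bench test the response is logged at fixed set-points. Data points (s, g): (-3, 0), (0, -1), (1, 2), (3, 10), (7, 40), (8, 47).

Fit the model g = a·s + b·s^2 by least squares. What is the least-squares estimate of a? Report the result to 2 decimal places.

a = 1.71

Compute the Gram sums: Σs·s = 132, Σs·s^2 = 856, Σs^2·s^2 = 6660.
Right-hand side: Σs·g = 688, Σs^2·g = 5060.
So MᵀM·[a, b]ᵀ = Mᵀg: [[132, 856]; [856, 6660]]·[a, b]ᵀ = [688, 5060]ᵀ.
Eliminating b: 6660·(row 1) − 856·(row 2) gives 146384·a = 6660·688 − 856·5060 = 250720, so a = 15670/9149.
Then b = (5060 − 856·(15670/9149))/6660 = 4937/9149.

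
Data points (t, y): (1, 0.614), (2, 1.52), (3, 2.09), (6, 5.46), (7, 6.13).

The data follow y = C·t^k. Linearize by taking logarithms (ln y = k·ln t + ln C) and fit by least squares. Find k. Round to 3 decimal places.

Linearized form: ln y = k·ln t + ln C. From the 5 transformed points,
XᵀX = [[8.6844, 5.5294]; [5.5294, 5]], rhs = [7.6698, 4.1788]ᵀ  (here Σln t = 5.5294, Σ(ln t)² = 8.6844, Σln y = 4.1788, Σln t·ln y = 7.6698).
Slope k = (n·Σln t·ln y − Σln t·Σln y)/(n·Σ(ln t)² − (Σln t)²) = (5·7.6698 − 5.5294·4.1788)/12.8473 = 1.18647; ln C = (Σln y − k·Σln t)/n = -0.47635.

k = 1.186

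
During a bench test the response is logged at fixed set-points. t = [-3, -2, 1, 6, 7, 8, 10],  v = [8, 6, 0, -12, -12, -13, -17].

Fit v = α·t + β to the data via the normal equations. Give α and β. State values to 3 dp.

α = -1.962, β = 1.854

Sums needed: Σt·t = 263, Σt = 27, Σ1 = 7.
Moment sums: Σt·v = -466, Σv = -40.
XᵀX·[α, β]ᵀ = Xᵀv becomes [[263, 27]; [27, 7]]·[α, β]ᵀ = [-466, -40]ᵀ.
det = 263·7 − 27² = 1112.
α = ((-466)·7 − 27·(-40))/1112 = -1091/556; β = (263·(-40) − 27·(-466))/1112 = 1031/556.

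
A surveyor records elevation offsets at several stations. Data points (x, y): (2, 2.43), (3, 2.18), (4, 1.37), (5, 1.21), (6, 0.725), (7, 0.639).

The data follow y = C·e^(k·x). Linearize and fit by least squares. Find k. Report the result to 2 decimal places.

Linearized form: ln y = k·x + ln C. From the 6 transformed points,
AᵀA = [[139.0000, 27.0000]; [27.0000, 6]], rhs = [1.2616, 1.4032]ᵀ  (here Σx = 27.0000, Σ(x)² = 139.0000, Σln y = 1.4032, Σx·ln y = 1.2616).
Solving (det = 105.0000): k = -0.28873, ln C = 1.53316.

k = -0.29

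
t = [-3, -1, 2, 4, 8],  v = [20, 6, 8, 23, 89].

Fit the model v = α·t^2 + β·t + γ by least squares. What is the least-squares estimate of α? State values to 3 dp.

From the data, Σt^2·t^2 = 4450, Σt^2·t = 556, Σt^2 = 94, Σt·t = 94, Σt = 10, Σ1 = 5.
Right-hand side: Σt^2·v = 6282, Σt·v = 754, Σv = 146.
MᵀM·[α, β, γ]ᵀ = Mᵀv becomes [[4450, 556, 94]; [556, 94, 10]; [94, 10, 5]]·[α, β, γ]ᵀ = [6282, 754, 146]ᵀ.
Row-reducing yields α = 114671/78879, β = -77795/78879, γ = 101014/26293.

α = 1.454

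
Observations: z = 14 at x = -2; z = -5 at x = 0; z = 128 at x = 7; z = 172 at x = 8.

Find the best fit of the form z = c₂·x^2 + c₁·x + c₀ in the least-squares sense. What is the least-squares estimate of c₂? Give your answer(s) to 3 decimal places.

Compute the Gram sums: Σx^2·x^2 = 6513, Σx^2·x = 847, Σx^2 = 117, Σx·x = 117, Σx = 13, Σ1 = 4.
Moment sums: Σx^2·z = 17336, Σx·z = 2244, Σz = 309.
AᵀA·[c₂, c₁, c₀]ᵀ = Aᵀz becomes [[6513, 847, 117]; [847, 117, 13]; [117, 13, 4]]·[c₂, c₁, c₀]ᵀ = [17336, 2244, 309]ᵀ.
Row-reducing yields c₂ = 83207/26356, c₁ = -82435/26356, c₀ = -64945/13178.

c₂ = 3.157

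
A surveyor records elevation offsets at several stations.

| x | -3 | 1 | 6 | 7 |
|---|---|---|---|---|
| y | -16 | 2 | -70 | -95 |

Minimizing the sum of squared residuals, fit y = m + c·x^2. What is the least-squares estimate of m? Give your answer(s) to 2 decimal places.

m = 3.07

The normal system AᵀA·[m, c]ᵀ = Aᵀy is [[4, 95]; [95, 3779]]·[m, c]ᵀ = [-179, -7317]ᵀ.
Determinant 4·3779 − 95² = 6091.
m = ((-179)·3779 − 95·(-7317))/6091 = 18674/6091; c = (4·(-7317) − 95·(-179))/6091 = -12263/6091.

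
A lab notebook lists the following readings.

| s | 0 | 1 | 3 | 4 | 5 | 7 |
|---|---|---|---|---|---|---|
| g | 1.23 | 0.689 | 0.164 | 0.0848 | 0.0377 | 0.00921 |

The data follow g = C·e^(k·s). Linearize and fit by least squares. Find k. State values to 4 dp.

k = -0.7054

Let Y = ln g. Fitting Y = k·s + ln C by least squares:
XᵀX = [[100.0000, 20.0000]; [20.0000, 6]], rhs = [-64.8688, -12.4064]ᵀ  (here Σs = 20.0000, Σ(s)² = 100.0000, Σln g = -12.4064, Σs·ln g = -64.8688).
Slope k = (n·Σs·ln g − Σs·Σln g)/(n·Σ(s)² − (Σs)²) = (6·-64.8688 − 20.0000·-12.4064)/200.0000 = -0.70542; ln C = (Σln g − k·Σs)/n = 0.28367.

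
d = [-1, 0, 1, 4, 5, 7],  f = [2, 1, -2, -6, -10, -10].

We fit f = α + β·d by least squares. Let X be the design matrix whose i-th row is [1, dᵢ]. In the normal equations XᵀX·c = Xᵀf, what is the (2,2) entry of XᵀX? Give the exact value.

Row 2 ↔ basis d, column 2 ↔ basis d, so (XᵀX)_{2,2} = Σᵢ (d)·(d) = (-1)·(-1) + (0)·(0) + (1)·(1) + (4)·(4) + (5)·(5) + (7)·(7) = 92.

92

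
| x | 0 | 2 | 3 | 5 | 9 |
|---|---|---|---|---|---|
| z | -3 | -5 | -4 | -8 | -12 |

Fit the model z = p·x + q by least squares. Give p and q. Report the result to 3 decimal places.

p = -1.034, q = -2.470

The normal equations are: 119·p + 19·q = -170;  19·p + 5·q = -32.
(Σx·x = 119, Σx = 19, Σ1 = 5, Σx·z = -170, Σz = -32.)
Determinant 119·5 − 19² = 234.
p = ((-170)·5 − 19·(-32))/234 = -121/117; q = (119·(-32) − 19·(-170))/234 = -289/117.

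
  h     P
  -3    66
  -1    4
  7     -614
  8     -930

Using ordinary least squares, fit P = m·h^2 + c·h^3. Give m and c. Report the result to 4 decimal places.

m = 1.3899, c = -1.9897

The normal equations are: 6579·m + 49331·c = -89008;  49331·m + 380523·c = -688548.
Determinant 6579·380523 − 49331² = 69913256.
m = ((-89008)·380523 − 49331·(-688548))/69913256 = 24292551/17478314; c = (6579·(-688548) − 49331·(-89008))/69913256 = -34775911/17478314.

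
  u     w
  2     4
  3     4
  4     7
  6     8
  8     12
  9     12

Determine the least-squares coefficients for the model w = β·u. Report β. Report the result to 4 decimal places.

With design matrix M, MᵀM = [[210]] and Mᵀw = [300]ᵀ.
β = 300/210 = 1.42857.

β = 1.4286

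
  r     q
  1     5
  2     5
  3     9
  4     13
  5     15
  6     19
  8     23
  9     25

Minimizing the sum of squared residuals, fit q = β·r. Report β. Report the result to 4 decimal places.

AᵀA·[β]ᵀ = Aᵀq reads: 236·β = 692.
Hence β = 692 / 236 ≈ 2.9322.

β = 2.9322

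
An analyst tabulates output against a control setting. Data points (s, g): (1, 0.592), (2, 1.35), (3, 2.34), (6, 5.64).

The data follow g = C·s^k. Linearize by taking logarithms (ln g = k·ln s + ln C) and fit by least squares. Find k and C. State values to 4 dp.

With ln gᵢ as the transformed response and ln sᵢ as the regressor:
Σln s = 3.5835, Σ(ln s)² = 4.8978, Σln g = 2.3559, Σln s·ln g = 4.2415.
Equations: 4.8978·k + 3.5835·ln C = 4.2415;  3.5835·k + 4·ln C = 2.3559.
Δ = 4.8978·4 − (3.5835)² = 6.7496; k = (4.2415·4 − 3.5835·2.3559)/6.7496 = 1.26286, ln C = (4.8978·2.3559 − 3.5835·4.2415)/6.7496 = -0.54239, so C = exp(-0.54239) = 0.58136.

k = 1.2629, C = 0.5814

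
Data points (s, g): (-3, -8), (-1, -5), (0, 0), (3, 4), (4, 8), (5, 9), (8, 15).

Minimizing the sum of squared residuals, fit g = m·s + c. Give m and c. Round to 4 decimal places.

m = 2.1209, c = -1.5621

Setting ∂/∂m … = 0 gives: 124·m + 16·c = 238;  16·m + 7·c = 23.
Eliminating c: 7·(row 1) − 16·(row 2) gives 612·m = 7·238 − 16·23 = 1298, so m = 649/306.
Then c = (23 − 16·(649/306))/7 = -239/153.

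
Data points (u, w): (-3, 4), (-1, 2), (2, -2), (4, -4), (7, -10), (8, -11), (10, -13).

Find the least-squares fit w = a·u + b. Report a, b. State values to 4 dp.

a = -1.3745, b = 0.4444

Entries of MᵀM: Σu·u = 243, Σu = 27, Σ1 = 7.
Moment sums: Σu·w = -322, Σw = -34.
So MᵀM·[a, b]ᵀ = Mᵀw: [[243, 27]; [27, 7]]·[a, b]ᵀ = [-322, -34]ᵀ.
Δ = 243·7 − 27² = 972.
a = ((-322)·7 − 27·(-34))/972 = -334/243; b = (243·(-34) − 27·(-322))/972 = 4/9.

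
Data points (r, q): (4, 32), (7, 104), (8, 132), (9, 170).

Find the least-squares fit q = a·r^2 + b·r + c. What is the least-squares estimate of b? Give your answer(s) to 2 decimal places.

b = 2.06

The normal equations are: 13314·a + 1648·b + 210·c = 27826;  1648·a + 210·b + 28·c = 3442;  210·a + 28·b + 4·c = 438.
Solving the 3×3 system (Gaussian elimination) gives a = 353/181, b = 373/181, c = -1324/181.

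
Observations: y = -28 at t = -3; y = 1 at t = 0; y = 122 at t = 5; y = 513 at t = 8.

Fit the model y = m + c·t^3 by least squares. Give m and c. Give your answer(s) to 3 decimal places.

The normal equations are: 4·m + 610·c = 608;  610·m + 278498·c = 278662.
(Σ1 = 4, Σt^3 = 610, Σt^3·t^3 = 278498, Σy = 608, Σt^3·y = 278662.)
Determinant 4·278498 − 610² = 741892.
m = (608·278498 − 610·278662)/741892 = -164259/185473; c = (4·278662 − 610·608)/741892 = 185942/185473.

m = -0.886, c = 1.003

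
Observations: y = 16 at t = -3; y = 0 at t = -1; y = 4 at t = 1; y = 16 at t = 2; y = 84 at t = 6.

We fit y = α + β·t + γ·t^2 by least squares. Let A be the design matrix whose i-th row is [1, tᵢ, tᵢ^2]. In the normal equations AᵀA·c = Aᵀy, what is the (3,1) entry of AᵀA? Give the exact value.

51

Row 3 ↔ basis t^2, column 1 ↔ basis 1, so (AᵀA)_{3,1} = Σᵢ t^2 = (9)·(1) + (1)·(1) + (1)·(1) + (4)·(1) + (36)·(1) = 51.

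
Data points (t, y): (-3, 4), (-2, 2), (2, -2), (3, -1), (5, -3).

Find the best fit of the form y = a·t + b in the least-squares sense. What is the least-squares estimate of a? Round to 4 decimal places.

a = -0.8261

MᵀM·[a, b]ᵀ = Mᵀy reads: 51·a + 5·b = -38;  5·a + 5·b = 0.
Determinant 51·5 − 5² = 230.
a = ((-38)·5 − 5·0)/230 = -19/23; b = (51·0 − 5·(-38))/230 = 19/23.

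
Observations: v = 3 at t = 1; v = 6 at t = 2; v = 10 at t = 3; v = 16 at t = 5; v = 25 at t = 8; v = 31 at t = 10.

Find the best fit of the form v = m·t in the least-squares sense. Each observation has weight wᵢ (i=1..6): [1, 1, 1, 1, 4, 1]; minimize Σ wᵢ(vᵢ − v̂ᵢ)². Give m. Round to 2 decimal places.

m = 3.13

Setting ∂/∂m … = 0 gives: 395·m = 1235.
Hence m = 1235 / 395 ≈ 3.12658.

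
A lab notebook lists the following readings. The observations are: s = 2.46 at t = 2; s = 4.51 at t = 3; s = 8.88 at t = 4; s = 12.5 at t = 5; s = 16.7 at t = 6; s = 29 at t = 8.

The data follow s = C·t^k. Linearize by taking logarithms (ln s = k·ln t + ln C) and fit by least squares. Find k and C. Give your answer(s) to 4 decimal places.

k = 1.7976, C = 0.6855

Taking logs, ln s = k·ln t + ln C, so regress ln s on ln t.
XᵀX = [[13.7340, 8.6587]; [8.6587, 6]], rhs = [21.4178, 13.2987]ᵀ  (here Σln t = 8.6587, Σ(ln t)² = 13.7340, Σln s = 13.2987, Σln t·ln s = 21.4178).
Solving (det = 7.4309): k = 1.79756, ln C = -0.37763, so C = exp(-0.37763) = 0.68548.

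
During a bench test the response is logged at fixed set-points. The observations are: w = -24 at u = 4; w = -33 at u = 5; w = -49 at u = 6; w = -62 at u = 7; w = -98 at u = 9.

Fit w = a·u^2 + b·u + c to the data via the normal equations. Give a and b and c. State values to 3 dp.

a = -0.959, b = -2.435, c = 1.622

Sums needed: Σu^2·u^2 = 11139, Σu^2·u = 1477, Σu^2 = 207, Σu·u = 207, Σu = 31, Σ1 = 5.
And Σu^2·w = -13949, Σu·w = -1871, Σw = -266.
So MᵀM·[a, b, c]ᵀ = Mᵀw: [[11139, 1477, 207]; [1477, 207, 31]; [207, 31, 5]]·[a, b, c]ᵀ = [-13949, -1871, -266]ᵀ.
Row-reducing yields a = -1303/1358, b = -3307/1358, c = 1101/679.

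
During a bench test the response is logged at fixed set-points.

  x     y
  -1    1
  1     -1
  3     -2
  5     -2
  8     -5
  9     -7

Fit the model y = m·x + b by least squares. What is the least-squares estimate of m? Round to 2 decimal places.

m = -0.71

With design matrix A, AᵀA = [[181, 25]; [25, 6]] and Aᵀy = [-121, -16]ᵀ.
Δ = 181·6 − 25² = 461.
m = ((-121)·6 − 25·(-16))/461 = -326/461; b = (181·(-16) − 25·(-121))/461 = 129/461.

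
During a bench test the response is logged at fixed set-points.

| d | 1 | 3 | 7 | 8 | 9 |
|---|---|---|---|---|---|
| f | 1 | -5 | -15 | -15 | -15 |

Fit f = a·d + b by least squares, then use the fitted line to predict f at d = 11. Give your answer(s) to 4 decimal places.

From the data, Σd·d = 204, Σd = 28, Σ1 = 5.
Moment sums: Σd·f = -374, Σf = -49.
Normal equations: [[204, 28]; [28, 5]]·[a, b]ᵀ = [-374, -49]ᵀ.
Eliminating b: 5·(row 1) − 28·(row 2) gives 236·a = 5·(-374) − 28·(-49) = -498, so a = -249/118.
Then b = ((-49) − 28·(-249/118))/5 = 119/59.
At d = 11: f̂ = (-249/118)·(11) + (119/59)·(1) = -2501/118.

f̂ = -21.1949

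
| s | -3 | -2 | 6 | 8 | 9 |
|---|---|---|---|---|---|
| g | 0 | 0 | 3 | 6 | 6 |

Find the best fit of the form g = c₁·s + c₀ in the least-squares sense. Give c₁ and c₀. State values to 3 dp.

c₁ = 0.511, c₀ = 1.161

The normal system AᵀA·[c₁, c₀]ᵀ = Aᵀg is [[194, 18]; [18, 5]]·[c₁, c₀]ᵀ = [120, 15]ᵀ.
Determinant 194·5 − 18² = 646.
c₁ = (120·5 − 18·15)/646 = 165/323; c₀ = (194·15 − 18·120)/646 = 375/323.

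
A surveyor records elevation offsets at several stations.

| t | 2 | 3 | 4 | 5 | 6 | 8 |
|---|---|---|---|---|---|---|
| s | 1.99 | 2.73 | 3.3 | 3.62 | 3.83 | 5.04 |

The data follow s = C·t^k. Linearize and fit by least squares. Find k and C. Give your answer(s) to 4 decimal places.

Let Y = ln s. Fitting Y = k·ln t + ln C by least squares:
Sums: Σln t = 8.6587, Σ(ln t)² = 13.7340, Σln s = 7.1331, Σln t·ln s = 11.0753.
Normal system: [[13.7340, 8.6587]; [8.6587, 6]]·[k, ln C]ᵀ = [11.0753, 7.1331]ᵀ.
Slope k = (n·Σln t·ln s − Σln t·Σln s)/(n·Σ(ln t)² − (Σln t)²) = (6·11.0753 − 8.6587·7.1331)/7.4309 = 0.63097; ln C = (Σln s − k·Σln t)/n = 0.27829, so C = exp(0.27829) = 1.32087.

k = 0.6310, C = 1.3209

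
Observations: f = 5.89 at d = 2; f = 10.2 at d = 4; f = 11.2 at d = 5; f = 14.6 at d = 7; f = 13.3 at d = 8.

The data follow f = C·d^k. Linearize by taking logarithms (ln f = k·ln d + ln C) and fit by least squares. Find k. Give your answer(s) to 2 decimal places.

k = 0.63

With ln fᵢ as the transformed response and ln dᵢ as the regressor:
Σln d = 7.7142, Σ(ln d)² = 13.1032, Σln f = 11.7803, Σln d·ln f = 18.9350.
Equations: 13.1032·k + 7.7142·ln C = 18.9350;  7.7142·k + 5·ln C = 11.7803.
Slope k = (n·Σln d·ln f − Σln d·Σln f)/(n·Σ(ln d)² − (Σln d)²) = (5·18.9350 − 7.7142·11.7803)/6.0066 = 0.63245; ln C = (Σln f − k·Σln d)/n = 1.38030.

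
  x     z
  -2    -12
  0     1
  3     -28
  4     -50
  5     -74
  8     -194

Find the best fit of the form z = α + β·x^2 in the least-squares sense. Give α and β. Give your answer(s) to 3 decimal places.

Normal-equation sums: Σ1 = 6, Σx^2 = 118, Σx^2·x^2 = 5074.
Right-hand side: Σz = -357, Σx^2·z = -15366.
So AᵀA·[α, β]ᵀ = Aᵀz: [[6, 118]; [118, 5074]]·[α, β]ᵀ = [-357, -15366]ᵀ.
Eliminating β: 5074·(row 1) − 118·(row 2) gives 16520·α = 5074·(-357) − 118·(-15366) = 1770, so α = 3/28.
Then β = ((-15366) − 118·(3/28))/5074 = -5007/1652.

α = 0.107, β = -3.031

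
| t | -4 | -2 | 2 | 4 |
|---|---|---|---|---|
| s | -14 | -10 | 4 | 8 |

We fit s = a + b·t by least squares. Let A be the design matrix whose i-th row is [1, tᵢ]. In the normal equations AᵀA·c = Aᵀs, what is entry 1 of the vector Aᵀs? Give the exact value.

Entry 1 ↔ basis 1, so (Aᵀs)_{1} = Σᵢ sᵢ = (1)·(-14) + (1)·(-10) + (1)·(4) + (1)·(8) = -12.

-12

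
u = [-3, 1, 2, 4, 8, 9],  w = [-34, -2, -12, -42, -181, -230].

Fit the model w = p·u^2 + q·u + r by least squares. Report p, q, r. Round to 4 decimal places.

p = -3.0132, q = 1.7329, r = -1.6808

Normal-equation sums: Σu^2·u^2 = 11011, Σu^2·u = 1287, Σu^2 = 175, Σu·u = 175, Σu = 21, Σ1 = 6.
For Xᵀw: Σu^2·w = -31242, Σu·w = -3610, Σw = -501.
Row-reducing yields p = -261411/86756, q = 150337/86756, r = -72909/43378.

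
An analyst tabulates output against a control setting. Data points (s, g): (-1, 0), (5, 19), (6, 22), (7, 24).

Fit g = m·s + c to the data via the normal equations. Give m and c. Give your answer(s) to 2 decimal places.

Forming XᵀX = [[111, 17]; [17, 4]] and Xᵀg = [395, 65]ᵀ gives XᵀX·[m, c]ᵀ = Xᵀg.
Eliminating c: 4·(row 1) − 17·(row 2) gives 155·m = 4·395 − 17·65 = 475, so m = 95/31.
Then c = (65 − 17·(95/31))/4 = 100/31.

m = 3.06, c = 3.23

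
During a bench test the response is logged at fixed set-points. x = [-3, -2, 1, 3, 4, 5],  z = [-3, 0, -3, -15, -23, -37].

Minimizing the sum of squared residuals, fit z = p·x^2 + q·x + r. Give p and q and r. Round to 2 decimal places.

AᵀA·[p, q, r]ᵀ = Aᵀz reads: 1060·p + 182·q + 64·r = -1458;  182·p + 64·q + 8·r = -316;  64·p + 8·q + 6·r = -81.
Solving the 3×3 system (Gaussian elimination) gives p = -248/231, q = -2257/1155, r = 39/70.

p = -1.07, q = -1.95, r = 0.56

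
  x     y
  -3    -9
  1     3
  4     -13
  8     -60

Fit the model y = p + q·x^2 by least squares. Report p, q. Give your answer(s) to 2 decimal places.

p = 2.18, q = -0.97

AᵀA·[p, q]ᵀ = Aᵀy reads: 4·p + 90·q = -79;  90·p + 4434·q = -4126.
Determinant 4·4434 − 90² = 9636.
p = ((-79)·4434 − 90·(-4126))/9636 = 319/146; q = (4·(-4126) − 90·(-79))/9636 = -427/438.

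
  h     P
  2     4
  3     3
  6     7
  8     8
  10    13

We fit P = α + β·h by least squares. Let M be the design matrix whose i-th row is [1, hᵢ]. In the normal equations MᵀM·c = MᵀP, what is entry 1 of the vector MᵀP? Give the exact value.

Entry 1 ↔ basis 1, so (MᵀP)_{1} = Σᵢ Pᵢ = (1)·(4) + (1)·(3) + (1)·(7) + (1)·(8) + (1)·(13) = 35.

35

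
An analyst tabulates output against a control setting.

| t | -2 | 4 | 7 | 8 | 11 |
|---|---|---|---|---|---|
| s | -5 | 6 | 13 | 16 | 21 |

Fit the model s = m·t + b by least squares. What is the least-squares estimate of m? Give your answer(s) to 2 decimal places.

m = 2.04

With design matrix X, XᵀX = [[254, 28]; [28, 5]] and Xᵀs = [484, 51]ᵀ.
det = 254·5 − 28² = 486.
m = (484·5 − 28·51)/486 = 496/243; b = (254·51 − 28·484)/486 = -299/243.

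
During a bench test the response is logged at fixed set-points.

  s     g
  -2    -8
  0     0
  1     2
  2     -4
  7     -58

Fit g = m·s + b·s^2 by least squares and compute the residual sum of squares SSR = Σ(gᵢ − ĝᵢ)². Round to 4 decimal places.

AᵀA·[m, b]ᵀ = Aᵀg reads: 58·m + 344·b = -396;  344·m + 2434·b = -2888.
Δ = 58·2434 − 344² = 22836.
m = ((-396)·2434 − 344·(-2888))/22836 = 7402/5709; b = (58·(-2888) − 344·(-396))/22836 = -7820/5709.
Residuals: 412/5709, 0, 1076/519, -2120/1903, 244/5709; SSR = 31664/5709.

SSR = 5.5463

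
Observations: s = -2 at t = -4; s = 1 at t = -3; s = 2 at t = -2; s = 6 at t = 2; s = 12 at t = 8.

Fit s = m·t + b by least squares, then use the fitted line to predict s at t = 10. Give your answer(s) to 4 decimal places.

Setting ∂/∂m … = 0 gives: 97·m + 1·b = 109;  1·m + 5·b = 19.
Eliminating b: 5·(row 1) − 1·(row 2) gives 484·m = 5·109 − 1·19 = 526, so m = 263/242.
Then b = (19 − 1·(263/242))/5 = 867/242.
At t = 10: ŝ = (263/242)·(10) + (867/242)·(1) = 3497/242.

ŝ = 14.4504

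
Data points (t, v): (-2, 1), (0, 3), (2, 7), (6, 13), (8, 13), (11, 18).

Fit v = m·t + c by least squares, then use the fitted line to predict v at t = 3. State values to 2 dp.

The normal system AᵀA·[m, c]ᵀ = Aᵀv is [[229, 25]; [25, 6]]·[m, c]ᵀ = [392, 55]ᵀ.
Eliminating c: 6·(row 1) − 25·(row 2) gives 749·m = 6·392 − 25·55 = 977, so m = 977/749.
Then c = (55 − 25·(977/749))/6 = 2795/749.
At t = 3: v̂ = (977/749)·(3) + (2795/749)·(1) = 818/107.

v̂ = 7.64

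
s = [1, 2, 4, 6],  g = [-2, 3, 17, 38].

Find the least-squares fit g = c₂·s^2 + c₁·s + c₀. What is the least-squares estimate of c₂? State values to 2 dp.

From the data, Σs^2·s^2 = 1569, Σs^2·s = 289, Σs^2 = 57, Σs·s = 57, Σs = 13, Σ1 = 4.
Right-hand side: Σs^2·g = 1650, Σs·g = 300, Σg = 56.
Normal equations: [[1569, 289, 57]; [289, 57, 13]; [57, 13, 4]]·[c₂, c₁, c₀]ᵀ = [1650, 300, 56]ᵀ.
Solving the 3×3 system (Gaussian elimination) gives c₂ = 649/796, c₁ = 1803/796, c₀ = -991/199.

c₂ = 0.82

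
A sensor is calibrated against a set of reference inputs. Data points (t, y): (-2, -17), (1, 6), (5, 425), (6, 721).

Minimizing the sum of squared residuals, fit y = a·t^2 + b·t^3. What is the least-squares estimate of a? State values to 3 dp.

Sums needed: Σt^2·t^2 = 1938, Σt^2·t^3 = 10870, Σt^3·t^3 = 62346.
Right-hand side: Σt^2·y = 36519, Σt^3·y = 209003.
Determinant 1938·62346 − 10870² = 2669648.
a = (36519·62346 − 10870·209003)/2669648 = 1237741/667412; b = (1938·209003 − 10870·36519)/2669648 = 2021571/667412.

a = 1.855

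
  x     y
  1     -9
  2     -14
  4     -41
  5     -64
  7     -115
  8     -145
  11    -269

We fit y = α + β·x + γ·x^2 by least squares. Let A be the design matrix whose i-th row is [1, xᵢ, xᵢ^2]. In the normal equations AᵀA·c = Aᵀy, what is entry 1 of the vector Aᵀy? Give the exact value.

Entry 1 ↔ basis 1, so (Aᵀy)_{1} = Σᵢ yᵢ = (1)·(-9) + (1)·(-14) + (1)·(-41) + (1)·(-64) + (1)·(-115) + (1)·(-145) + (1)·(-269) = -657.

-657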